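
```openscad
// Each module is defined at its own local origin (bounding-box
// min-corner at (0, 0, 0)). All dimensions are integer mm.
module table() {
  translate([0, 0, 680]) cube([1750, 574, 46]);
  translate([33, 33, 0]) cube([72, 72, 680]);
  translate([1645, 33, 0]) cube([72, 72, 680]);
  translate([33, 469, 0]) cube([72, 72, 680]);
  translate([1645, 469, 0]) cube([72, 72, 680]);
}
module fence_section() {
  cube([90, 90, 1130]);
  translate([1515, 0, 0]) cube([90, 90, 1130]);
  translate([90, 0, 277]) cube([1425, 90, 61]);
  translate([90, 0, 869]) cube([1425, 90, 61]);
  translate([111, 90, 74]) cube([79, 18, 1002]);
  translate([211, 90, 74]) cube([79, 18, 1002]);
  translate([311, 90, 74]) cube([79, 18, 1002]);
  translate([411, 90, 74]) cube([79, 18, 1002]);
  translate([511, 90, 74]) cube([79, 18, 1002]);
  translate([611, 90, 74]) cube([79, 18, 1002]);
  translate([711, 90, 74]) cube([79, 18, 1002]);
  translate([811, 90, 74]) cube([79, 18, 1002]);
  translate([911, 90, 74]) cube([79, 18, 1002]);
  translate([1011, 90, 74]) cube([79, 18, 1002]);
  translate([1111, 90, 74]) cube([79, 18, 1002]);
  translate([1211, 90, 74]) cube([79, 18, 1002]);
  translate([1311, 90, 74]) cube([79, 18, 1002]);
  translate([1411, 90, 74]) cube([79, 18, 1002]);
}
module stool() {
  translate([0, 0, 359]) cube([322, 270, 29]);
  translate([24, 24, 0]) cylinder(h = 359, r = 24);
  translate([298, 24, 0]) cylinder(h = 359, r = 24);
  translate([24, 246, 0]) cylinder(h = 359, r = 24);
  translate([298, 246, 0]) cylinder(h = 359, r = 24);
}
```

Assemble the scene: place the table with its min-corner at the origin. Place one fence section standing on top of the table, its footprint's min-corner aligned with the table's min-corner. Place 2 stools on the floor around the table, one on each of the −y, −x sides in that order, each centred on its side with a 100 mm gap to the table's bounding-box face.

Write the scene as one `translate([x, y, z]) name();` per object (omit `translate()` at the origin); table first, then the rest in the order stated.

table();
translate([0, 0, 726]) fence_section();
translate([714, -370, 0]) stool();
translate([-422, 152, 0]) stool();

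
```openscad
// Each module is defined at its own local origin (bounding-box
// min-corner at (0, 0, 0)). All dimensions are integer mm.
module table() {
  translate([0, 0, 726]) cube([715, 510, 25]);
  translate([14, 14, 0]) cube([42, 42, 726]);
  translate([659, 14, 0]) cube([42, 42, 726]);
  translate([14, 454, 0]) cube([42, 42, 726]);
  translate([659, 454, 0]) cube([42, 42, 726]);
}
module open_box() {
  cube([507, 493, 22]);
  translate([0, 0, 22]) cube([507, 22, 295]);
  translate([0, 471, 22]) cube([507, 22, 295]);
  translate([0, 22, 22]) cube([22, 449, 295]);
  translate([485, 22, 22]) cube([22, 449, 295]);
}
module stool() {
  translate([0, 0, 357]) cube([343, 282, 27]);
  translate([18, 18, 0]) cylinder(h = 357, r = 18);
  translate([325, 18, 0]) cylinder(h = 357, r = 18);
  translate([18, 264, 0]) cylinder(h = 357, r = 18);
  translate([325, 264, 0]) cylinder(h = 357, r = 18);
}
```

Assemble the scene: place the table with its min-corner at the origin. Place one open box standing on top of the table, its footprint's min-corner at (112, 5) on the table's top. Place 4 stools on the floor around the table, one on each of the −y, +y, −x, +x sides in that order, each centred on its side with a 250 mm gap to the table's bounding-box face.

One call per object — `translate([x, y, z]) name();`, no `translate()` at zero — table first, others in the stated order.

table();
translate([112, 5, 751]) open_box();
translate([186, -532, 0]) stool();
translate([186, 760, 0]) stool();
translate([-593, 114, 0]) stool();
translate([965, 114, 0]) stool();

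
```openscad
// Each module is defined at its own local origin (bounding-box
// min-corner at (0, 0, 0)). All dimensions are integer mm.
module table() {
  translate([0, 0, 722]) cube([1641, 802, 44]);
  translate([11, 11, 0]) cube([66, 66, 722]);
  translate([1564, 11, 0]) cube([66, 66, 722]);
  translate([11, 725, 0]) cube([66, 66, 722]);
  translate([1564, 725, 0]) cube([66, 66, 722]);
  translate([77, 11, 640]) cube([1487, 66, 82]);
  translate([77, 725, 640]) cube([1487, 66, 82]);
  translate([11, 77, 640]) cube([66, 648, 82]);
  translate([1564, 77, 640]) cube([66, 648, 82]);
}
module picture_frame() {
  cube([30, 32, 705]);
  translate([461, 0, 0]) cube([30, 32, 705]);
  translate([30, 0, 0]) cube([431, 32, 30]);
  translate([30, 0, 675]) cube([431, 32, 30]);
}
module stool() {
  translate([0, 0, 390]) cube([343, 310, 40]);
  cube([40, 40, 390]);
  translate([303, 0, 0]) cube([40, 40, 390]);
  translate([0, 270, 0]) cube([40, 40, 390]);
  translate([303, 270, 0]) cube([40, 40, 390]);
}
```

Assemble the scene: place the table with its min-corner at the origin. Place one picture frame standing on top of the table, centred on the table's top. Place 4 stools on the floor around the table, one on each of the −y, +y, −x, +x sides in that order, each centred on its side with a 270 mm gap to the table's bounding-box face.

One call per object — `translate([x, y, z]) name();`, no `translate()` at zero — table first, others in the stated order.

table();
translate([575, 385, 766]) picture_frame();
translate([649, -580, 0]) stool();
translate([649, 1072, 0]) stool();
translate([-613, 246, 0]) stool();
translate([1911, 246, 0]) stool();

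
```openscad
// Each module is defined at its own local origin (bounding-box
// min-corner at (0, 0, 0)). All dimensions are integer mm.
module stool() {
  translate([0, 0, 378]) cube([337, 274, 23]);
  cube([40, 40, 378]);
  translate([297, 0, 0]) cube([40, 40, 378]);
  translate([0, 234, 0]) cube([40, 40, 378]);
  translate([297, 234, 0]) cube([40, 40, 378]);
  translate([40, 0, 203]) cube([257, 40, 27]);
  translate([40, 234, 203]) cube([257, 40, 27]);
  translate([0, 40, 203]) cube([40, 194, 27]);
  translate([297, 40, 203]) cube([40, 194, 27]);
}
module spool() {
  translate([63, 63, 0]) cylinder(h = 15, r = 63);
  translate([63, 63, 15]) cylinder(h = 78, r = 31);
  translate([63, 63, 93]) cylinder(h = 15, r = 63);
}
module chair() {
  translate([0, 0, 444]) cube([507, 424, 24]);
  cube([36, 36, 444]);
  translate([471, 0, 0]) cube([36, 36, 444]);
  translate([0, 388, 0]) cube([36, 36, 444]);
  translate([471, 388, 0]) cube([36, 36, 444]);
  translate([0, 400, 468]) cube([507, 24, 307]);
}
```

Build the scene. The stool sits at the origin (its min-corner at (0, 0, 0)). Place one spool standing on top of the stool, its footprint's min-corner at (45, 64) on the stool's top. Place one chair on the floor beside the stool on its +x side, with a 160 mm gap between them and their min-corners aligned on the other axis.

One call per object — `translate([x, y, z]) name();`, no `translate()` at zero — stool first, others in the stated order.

stool();
translate([45, 64, 401]) spool();
translate([497, 0, 0]) chair();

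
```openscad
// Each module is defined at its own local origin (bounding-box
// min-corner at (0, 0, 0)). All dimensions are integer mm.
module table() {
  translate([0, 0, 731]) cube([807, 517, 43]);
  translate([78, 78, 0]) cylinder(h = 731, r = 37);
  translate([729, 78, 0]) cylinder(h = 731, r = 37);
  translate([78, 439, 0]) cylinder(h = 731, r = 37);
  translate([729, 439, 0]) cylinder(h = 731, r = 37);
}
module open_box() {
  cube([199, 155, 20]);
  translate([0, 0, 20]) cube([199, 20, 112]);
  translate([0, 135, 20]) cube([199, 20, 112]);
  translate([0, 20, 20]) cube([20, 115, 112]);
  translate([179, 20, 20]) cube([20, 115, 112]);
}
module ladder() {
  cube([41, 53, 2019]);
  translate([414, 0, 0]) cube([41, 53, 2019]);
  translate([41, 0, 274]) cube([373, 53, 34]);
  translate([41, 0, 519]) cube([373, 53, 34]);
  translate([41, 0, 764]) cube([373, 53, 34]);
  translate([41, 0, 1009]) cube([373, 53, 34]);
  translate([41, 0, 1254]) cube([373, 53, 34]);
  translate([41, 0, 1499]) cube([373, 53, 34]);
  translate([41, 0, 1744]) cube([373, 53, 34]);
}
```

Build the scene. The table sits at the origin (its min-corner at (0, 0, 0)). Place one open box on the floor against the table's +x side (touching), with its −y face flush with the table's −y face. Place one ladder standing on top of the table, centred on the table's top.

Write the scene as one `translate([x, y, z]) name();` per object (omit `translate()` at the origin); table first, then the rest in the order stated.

table();
translate([807, 0, 0]) open_box();
translate([176, 232, 774]) ladder();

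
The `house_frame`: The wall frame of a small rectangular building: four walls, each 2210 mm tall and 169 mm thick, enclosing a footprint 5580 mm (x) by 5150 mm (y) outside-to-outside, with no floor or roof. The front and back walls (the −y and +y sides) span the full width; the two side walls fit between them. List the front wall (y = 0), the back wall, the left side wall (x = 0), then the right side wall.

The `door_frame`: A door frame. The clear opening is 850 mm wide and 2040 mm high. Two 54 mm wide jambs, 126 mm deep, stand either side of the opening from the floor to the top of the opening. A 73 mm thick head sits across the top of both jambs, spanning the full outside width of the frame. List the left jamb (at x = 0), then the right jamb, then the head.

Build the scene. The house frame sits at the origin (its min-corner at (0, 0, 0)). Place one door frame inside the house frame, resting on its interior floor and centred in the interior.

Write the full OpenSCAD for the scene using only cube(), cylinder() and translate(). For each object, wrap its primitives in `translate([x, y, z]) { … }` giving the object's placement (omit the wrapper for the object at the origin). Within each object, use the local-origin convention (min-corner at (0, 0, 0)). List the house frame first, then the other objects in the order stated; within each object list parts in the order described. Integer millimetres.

cube([5580, 169, 2210]);
translate([0, 4981, 0]) cube([5580, 169, 2210]);
translate([0, 169, 0]) cube([169, 4812, 2210]);
translate([5411, 169, 0]) cube([169, 4812, 2210]);
translate([2311, 2512, 0]) {
  cube([54, 126, 2040]);
  translate([904, 0, 0]) cube([54, 126, 2040]);
  translate([0, 0, 2040]) cube([958, 126, 73]);
}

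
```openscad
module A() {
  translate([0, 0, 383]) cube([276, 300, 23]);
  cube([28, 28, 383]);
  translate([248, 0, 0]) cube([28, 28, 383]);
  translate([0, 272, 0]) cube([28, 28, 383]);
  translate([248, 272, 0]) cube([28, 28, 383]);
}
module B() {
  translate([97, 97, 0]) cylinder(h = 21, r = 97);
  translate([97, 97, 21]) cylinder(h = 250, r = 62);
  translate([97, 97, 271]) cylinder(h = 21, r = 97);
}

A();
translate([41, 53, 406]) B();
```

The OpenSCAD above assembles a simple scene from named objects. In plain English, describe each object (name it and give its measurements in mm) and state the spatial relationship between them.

A is a simple wooden stool: a rectangular seat 276 mm (x) by 300 mm (y), 23 mm thick, top face at z = 406 mm, on four square legs, each 28×28 mm in cross-section. The legs rest on z = 0, each flush with a corner of the seat.

B is a spool: two coaxial disc flanges of radius 97 mm and thickness 21 mm, joined by a core cylinder of radius 62 mm and height 250 mm. The lower flange rests on z = 0 and the three cylinders share a vertical axis.

The spool is on top of the stool, centred.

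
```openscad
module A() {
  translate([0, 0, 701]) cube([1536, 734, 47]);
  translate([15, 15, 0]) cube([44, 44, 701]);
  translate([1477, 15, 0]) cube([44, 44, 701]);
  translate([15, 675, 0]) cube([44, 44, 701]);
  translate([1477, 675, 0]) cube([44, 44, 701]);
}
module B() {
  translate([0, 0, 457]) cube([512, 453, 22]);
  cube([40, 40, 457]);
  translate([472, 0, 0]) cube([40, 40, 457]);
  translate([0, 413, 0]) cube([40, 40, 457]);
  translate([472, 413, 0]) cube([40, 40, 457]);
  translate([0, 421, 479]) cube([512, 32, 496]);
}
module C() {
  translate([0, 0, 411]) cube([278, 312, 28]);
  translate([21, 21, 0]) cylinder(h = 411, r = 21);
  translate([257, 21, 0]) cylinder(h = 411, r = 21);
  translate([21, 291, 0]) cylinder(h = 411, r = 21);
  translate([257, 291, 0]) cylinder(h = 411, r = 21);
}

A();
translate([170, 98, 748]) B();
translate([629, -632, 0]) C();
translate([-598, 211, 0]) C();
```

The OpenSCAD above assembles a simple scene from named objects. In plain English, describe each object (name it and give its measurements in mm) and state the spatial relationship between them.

A is a rectangular dining table. The top is 1536×734×47 mm with its upper surface at z = 748 mm. It stands on four 44×44 mm square legs, each inset 15 mm from the nearest pair of top edges, running from the floor to the underside of the top.

B is a chair. The seat is a 512×453×22 mm slab with its top at z = 479 mm, on four 40×40 mm corner legs (flush with the seat edges, standing on z = 0). A flat backrest 32 mm thick, 496 mm tall, spans the full seat width and rises from the seat top along its +y edge, rear face flush with the rear of the seat.

C is a four-legged stool. The seat is a 278×312×28 mm slab whose top surface is at z = 439 mm; four round legs, each 42 mm in diameter, run from the floor (z = 0) to the underside of the seat, each leg's axis is inset half a diameter from the nearest pair of seat edges (so the leg's bounding box is flush with the corner).

The chair is on top of the table. Two stools sit around the table at the −y, −x sides.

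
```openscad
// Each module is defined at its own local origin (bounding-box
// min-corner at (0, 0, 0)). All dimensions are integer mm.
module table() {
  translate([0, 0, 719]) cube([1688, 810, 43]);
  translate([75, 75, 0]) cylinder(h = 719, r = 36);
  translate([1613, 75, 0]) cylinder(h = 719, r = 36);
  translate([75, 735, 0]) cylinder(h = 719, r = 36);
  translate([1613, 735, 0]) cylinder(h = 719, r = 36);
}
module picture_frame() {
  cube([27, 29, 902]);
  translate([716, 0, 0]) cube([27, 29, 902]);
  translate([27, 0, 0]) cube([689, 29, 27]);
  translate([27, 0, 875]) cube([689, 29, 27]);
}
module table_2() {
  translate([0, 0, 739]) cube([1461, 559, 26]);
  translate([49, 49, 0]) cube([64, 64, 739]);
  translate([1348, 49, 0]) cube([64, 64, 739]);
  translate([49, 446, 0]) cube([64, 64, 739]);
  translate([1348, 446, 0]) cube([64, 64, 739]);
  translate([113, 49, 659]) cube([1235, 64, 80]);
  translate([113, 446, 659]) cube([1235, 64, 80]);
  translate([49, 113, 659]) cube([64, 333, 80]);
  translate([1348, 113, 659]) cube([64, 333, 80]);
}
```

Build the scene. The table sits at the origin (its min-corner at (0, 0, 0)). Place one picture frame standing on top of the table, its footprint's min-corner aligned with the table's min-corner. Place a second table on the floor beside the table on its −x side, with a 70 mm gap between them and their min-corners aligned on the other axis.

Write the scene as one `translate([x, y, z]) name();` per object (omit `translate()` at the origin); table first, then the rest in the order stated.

table();
translate([0, 0, 762]) picture_frame();
translate([-1531, 0, 0]) table_2();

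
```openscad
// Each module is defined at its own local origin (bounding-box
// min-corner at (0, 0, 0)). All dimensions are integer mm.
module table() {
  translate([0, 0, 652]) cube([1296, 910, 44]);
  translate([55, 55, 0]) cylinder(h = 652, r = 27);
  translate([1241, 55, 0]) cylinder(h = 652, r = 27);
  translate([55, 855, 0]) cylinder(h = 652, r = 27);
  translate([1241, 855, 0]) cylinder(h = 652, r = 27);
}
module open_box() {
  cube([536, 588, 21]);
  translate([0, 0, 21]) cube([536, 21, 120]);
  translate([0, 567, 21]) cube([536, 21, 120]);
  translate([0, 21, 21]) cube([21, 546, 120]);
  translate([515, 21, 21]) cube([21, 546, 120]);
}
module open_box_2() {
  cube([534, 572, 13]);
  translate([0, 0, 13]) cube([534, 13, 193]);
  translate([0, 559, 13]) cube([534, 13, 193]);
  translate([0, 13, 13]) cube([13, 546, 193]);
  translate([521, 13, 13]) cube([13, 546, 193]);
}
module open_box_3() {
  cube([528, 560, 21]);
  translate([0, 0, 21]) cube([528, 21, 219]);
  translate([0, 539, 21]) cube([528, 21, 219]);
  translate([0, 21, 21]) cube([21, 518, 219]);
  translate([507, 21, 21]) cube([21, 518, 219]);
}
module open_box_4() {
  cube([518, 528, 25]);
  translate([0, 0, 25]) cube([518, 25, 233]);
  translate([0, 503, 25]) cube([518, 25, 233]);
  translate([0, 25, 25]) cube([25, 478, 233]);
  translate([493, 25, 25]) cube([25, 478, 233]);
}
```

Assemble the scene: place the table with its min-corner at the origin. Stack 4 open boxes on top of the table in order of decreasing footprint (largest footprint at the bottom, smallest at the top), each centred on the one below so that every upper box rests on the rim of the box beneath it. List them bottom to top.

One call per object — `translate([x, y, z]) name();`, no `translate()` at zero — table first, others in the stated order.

table();
translate([380, 161, 696]) open_box();
translate([381, 169, 837]) open_box_2();
translate([384, 175, 1043]) open_box_3();
translate([389, 191, 1283]) open_box_4();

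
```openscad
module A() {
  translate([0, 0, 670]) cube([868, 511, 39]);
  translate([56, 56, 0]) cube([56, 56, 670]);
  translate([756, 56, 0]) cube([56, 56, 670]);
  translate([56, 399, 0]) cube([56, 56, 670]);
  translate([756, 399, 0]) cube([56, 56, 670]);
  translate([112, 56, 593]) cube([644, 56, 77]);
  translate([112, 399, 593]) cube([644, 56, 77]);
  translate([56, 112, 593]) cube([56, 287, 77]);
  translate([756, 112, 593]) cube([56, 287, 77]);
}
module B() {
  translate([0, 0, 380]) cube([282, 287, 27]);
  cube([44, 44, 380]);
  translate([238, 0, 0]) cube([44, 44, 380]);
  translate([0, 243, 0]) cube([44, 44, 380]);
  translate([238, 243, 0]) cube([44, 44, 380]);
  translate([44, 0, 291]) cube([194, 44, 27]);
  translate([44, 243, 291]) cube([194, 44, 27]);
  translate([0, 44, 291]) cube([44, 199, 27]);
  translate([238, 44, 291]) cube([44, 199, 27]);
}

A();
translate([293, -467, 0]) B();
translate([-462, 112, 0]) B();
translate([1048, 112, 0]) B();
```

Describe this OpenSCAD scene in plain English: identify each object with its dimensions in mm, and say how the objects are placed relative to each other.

A is a table: top 868 mm (x) × 511 mm (y), 39 mm thick, upper face at z = 709 mm, on four 56×56 mm square legs, each inset 56 mm from the nearest pair of top edges, running from z = 0 to the bottom of the top. Four apron rails, 56 mm thick and 77 mm tall, run between adjacent legs with their top edges flush with the underside of the top and their outer faces flush with the legs' outer faces.

B is a four-legged stool. The seat is a 282×287×27 mm slab whose top surface is at z = 407 mm; four square legs, each 44×44 mm in cross-section, run from the floor (z = 0) to the underside of the seat, each flush with a corner of the seat. Four stretchers, 44 mm wide and 27 mm tall, connect adjacent legs with their undersides at z = 291 mm, each running between the inner faces of the legs it joins and aligned with the legs' outer faces on the other axis.

Three stools sit around the table at the −y, −x, +x sides.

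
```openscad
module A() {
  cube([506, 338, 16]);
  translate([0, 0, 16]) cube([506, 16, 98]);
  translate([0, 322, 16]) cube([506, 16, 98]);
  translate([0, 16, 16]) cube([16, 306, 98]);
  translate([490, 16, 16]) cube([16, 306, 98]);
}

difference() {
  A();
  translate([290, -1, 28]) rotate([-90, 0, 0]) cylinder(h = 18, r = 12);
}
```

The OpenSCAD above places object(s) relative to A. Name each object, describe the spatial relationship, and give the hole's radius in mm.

A is an open box. The open box has a circular hole through its front wall. The hole's radius is 12 mm.

The subtracted cylinder has r = 12 mm.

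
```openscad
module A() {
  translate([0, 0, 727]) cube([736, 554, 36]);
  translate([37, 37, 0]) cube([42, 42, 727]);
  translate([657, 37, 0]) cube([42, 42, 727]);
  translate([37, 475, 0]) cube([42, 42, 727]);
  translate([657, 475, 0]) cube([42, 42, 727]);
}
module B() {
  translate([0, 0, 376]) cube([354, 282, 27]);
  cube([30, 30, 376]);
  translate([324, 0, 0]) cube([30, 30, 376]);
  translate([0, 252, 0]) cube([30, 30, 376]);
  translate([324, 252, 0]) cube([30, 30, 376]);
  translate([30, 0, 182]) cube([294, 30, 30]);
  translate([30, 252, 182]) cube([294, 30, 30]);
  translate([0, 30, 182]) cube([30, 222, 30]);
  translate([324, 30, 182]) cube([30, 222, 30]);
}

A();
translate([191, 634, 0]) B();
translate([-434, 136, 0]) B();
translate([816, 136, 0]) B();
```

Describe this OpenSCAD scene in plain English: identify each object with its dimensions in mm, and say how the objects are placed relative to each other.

A is a table: top 736 mm (x) × 554 mm (y), 36 mm thick, upper face at z = 763 mm, on four 42×42 mm square legs, each inset 37 mm from the nearest pair of top edges, running from z = 0 to the bottom of the top.

B is a four-legged stool. The seat is a 354×282×27 mm slab whose top surface is at z = 403 mm; four square legs, each 30×30 mm in cross-section, run from the floor (z = 0) to the underside of the seat, each flush with a corner of the seat. Four stretchers, 30 mm wide and 30 mm tall, connect adjacent legs with their undersides at z = 182 mm, each running between the inner faces of the legs it joins and aligned with the legs' outer faces on the other axis.

Three stools sit around the table at the +y, −x, +x sides.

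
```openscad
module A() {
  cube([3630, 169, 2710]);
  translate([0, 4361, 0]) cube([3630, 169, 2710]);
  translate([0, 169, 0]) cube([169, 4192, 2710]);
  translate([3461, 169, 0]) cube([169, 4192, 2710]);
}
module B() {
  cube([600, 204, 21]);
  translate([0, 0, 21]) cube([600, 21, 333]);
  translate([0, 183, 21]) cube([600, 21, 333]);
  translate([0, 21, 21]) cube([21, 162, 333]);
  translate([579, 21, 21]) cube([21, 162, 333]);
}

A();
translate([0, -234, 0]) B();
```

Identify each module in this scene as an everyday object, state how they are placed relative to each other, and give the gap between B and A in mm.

The open box's nearest face is 30 mm from the house frame's −y face.

A is a house frame. B is an open box. The open box is on the floor beside the house frame on its −y side. The gap between the open box and the house frame is 30 mm.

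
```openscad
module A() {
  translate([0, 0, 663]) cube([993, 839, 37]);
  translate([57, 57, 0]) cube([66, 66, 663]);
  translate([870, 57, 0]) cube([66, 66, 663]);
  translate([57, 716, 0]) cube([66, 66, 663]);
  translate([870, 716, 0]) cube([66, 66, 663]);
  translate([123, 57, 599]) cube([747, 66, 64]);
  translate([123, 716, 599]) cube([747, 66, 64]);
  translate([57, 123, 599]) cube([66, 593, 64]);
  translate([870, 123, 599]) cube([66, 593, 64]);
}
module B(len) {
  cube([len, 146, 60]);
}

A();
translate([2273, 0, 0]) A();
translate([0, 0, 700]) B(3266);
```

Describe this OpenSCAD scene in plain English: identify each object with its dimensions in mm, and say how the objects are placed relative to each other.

A is a table: top 993 mm (x) × 839 mm (y), 37 mm thick, upper face at z = 700 mm, on four 66×66 mm square legs, each inset 57 mm from the nearest pair of top edges, running from z = 0 to the bottom of the top. Four apron rails, 66 mm thick and 64 mm tall, run between adjacent legs with their top edges flush with the underside of the top and their outer faces flush with the legs' outer faces.

B is a rectangular beam 3266 mm long (x), 146 mm deep (y), 60 mm thick (z).

The beam spans the tops of two tables placed 1280 mm apart, resting at z = 700 mm.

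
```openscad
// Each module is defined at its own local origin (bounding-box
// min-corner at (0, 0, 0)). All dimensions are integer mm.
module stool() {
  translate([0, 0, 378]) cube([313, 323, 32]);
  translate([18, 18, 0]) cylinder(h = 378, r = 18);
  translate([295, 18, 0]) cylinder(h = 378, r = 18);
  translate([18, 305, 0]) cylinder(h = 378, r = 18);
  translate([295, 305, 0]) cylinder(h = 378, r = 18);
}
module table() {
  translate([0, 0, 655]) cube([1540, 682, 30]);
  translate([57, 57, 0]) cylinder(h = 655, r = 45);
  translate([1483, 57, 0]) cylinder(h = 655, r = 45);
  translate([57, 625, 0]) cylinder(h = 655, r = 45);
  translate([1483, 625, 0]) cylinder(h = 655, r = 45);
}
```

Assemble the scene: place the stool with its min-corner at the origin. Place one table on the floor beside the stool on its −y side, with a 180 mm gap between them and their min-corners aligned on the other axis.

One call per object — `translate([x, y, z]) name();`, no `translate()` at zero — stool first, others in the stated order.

stool();
translate([0, -862, 0]) table();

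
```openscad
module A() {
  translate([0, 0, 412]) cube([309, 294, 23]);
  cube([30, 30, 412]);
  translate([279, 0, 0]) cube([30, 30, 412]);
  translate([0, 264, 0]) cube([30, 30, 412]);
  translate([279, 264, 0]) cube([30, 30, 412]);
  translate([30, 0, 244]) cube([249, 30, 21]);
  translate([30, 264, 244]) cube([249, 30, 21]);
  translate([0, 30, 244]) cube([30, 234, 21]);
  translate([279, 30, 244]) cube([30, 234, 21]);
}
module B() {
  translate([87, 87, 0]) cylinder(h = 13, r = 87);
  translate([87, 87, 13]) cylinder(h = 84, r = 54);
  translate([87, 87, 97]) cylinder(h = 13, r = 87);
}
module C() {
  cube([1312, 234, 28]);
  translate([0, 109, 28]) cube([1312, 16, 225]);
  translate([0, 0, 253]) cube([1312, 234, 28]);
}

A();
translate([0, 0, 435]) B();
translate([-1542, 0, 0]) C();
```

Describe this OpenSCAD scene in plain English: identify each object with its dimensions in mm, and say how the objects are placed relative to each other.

A is a simple wooden stool: a rectangular seat 309 mm (x) by 294 mm (y), 23 mm thick, top face at z = 435 mm, on four square legs, each 30×30 mm in cross-section. The legs rest on z = 0, each flush with a corner of the seat. Four stretchers, 30 mm wide and 21 mm tall, connect adjacent legs with their undersides at z = 244 mm, each running between the inner faces of the legs it joins and aligned with the legs' outer faces on the other axis.

B is a spool: two coaxial disc flanges of radius 87 mm and thickness 13 mm, joined by a core cylinder of radius 54 mm and height 84 mm. The lower flange rests on z = 0 and the three cylinders share a vertical axis.

C is an I-beam lying along x, 1312 mm long. Overall section height 281 mm. Two flanges 234 mm wide (y) and 28 mm thick, one on the floor and one at the top; a web 16 mm thick runs between them, centred on the flange width.

The spool is on top of the stool. The I-beam is on the floor beside the stool on its −x side.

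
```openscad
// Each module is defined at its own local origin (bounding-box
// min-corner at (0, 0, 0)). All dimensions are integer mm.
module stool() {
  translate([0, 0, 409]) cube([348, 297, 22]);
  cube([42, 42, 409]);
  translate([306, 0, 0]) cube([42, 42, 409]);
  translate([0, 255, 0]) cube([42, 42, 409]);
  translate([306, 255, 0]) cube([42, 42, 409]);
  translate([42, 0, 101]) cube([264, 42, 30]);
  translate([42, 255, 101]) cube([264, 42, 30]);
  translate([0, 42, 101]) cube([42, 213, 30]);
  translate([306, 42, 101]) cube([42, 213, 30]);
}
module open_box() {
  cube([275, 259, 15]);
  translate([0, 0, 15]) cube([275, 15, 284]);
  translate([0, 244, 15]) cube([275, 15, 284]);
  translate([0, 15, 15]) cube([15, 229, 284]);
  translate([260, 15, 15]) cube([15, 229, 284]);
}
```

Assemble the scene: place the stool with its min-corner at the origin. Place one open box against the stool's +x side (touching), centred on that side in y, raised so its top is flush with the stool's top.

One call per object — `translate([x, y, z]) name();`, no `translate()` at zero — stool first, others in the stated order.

stool();
translate([348, 19, 132]) open_box();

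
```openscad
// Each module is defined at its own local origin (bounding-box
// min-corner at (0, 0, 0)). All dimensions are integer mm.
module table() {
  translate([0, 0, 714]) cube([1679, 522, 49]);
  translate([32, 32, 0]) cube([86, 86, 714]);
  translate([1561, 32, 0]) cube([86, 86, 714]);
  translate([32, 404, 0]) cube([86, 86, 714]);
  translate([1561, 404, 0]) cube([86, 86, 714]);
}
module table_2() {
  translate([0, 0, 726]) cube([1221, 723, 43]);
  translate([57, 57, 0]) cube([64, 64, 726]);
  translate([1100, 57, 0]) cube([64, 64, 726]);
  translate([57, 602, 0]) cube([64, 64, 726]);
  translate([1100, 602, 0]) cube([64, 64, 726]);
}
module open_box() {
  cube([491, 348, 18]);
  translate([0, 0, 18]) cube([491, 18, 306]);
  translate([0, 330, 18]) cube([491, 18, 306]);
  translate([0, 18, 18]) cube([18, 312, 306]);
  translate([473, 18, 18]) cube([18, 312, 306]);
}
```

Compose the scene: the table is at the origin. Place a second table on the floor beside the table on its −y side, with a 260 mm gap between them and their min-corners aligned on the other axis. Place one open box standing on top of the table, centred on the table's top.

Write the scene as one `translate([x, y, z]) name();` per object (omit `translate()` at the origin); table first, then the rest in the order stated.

table();
translate([0, -983, 0]) table_2();
translate([594, 87, 763]) open_box();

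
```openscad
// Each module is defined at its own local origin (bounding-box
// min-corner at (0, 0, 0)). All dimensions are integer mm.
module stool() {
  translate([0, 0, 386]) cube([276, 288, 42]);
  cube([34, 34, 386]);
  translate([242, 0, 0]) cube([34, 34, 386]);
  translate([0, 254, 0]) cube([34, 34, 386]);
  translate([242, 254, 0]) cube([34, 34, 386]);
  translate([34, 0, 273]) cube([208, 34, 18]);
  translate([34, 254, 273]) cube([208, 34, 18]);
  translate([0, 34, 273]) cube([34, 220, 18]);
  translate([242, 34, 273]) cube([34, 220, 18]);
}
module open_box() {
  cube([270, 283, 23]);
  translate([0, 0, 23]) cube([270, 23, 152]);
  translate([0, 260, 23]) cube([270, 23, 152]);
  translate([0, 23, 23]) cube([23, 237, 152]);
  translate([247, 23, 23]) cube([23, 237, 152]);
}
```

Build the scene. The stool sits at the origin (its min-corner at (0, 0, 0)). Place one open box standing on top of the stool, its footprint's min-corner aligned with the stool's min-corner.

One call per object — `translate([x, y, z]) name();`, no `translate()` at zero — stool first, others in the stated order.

stool();
translate([0, 0, 428]) open_box();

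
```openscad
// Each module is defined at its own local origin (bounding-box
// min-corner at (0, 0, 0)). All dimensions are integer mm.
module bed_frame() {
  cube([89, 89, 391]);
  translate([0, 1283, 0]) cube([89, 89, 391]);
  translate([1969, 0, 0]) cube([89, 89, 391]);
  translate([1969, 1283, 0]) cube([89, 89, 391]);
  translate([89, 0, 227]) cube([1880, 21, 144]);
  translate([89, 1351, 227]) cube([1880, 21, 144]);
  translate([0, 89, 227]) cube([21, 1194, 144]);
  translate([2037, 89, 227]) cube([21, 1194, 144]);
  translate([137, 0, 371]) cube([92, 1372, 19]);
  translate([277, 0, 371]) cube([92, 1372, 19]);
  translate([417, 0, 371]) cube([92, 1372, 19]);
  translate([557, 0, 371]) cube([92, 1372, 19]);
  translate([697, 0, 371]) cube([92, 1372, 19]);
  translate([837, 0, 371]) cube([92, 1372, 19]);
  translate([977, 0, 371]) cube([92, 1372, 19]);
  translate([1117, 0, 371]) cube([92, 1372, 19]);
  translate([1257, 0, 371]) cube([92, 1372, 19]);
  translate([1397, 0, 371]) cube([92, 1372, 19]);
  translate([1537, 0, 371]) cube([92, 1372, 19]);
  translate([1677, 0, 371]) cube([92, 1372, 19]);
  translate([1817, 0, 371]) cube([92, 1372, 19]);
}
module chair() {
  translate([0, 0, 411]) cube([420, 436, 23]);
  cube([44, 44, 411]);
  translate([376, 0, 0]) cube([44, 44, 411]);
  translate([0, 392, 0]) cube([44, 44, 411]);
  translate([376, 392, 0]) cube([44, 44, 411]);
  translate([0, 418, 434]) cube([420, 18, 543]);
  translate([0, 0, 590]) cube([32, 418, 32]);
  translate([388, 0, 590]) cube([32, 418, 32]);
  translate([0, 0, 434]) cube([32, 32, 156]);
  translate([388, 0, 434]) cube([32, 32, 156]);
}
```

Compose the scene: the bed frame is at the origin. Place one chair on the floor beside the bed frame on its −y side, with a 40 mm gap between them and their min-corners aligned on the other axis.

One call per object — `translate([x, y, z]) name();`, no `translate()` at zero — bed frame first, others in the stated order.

bed_frame();
translate([0, -476, 0]) chair();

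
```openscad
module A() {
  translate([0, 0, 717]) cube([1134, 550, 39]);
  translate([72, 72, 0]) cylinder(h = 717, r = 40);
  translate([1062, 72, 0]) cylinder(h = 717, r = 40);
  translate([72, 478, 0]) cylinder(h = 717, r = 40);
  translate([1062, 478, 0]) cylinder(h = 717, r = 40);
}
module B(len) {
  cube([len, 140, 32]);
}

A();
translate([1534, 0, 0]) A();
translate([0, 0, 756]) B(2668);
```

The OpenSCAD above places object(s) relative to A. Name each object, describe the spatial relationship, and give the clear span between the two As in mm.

Second table starts at x = 1534; first ends at x = 1134; clear span = 1534 − 1134 = 400 mm.

A is a table. B is a beam. A beam spans the tops of two tables. The clear span between the two tables is 400 mm.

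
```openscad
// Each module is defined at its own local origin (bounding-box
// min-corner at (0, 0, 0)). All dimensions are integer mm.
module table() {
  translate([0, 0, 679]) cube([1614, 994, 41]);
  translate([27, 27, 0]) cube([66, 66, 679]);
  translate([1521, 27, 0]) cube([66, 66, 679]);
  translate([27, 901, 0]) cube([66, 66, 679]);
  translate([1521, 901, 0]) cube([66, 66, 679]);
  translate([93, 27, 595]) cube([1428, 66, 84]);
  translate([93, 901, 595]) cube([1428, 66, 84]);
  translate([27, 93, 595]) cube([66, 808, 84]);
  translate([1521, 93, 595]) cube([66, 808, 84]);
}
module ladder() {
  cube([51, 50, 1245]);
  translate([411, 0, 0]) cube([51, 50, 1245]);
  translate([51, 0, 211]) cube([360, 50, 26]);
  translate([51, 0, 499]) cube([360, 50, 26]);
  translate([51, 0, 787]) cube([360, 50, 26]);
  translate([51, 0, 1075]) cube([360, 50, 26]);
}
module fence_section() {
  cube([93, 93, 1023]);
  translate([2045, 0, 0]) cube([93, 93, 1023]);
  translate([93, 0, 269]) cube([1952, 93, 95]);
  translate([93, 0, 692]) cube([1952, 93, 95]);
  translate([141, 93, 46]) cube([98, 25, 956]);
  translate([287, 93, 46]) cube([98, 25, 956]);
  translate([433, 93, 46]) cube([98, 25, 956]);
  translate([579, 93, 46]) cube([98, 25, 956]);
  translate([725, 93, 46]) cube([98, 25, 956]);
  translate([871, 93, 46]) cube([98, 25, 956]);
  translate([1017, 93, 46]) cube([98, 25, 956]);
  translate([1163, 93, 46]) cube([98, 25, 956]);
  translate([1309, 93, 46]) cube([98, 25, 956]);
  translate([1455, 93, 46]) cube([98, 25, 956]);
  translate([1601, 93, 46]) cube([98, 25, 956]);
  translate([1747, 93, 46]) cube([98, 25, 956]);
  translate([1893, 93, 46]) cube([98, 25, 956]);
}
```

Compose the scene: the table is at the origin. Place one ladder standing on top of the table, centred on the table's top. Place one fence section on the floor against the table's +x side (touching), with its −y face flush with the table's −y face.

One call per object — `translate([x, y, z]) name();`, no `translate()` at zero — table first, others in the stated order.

table();
translate([576, 472, 720]) ladder();
translate([1614, 0, 0]) fence_section();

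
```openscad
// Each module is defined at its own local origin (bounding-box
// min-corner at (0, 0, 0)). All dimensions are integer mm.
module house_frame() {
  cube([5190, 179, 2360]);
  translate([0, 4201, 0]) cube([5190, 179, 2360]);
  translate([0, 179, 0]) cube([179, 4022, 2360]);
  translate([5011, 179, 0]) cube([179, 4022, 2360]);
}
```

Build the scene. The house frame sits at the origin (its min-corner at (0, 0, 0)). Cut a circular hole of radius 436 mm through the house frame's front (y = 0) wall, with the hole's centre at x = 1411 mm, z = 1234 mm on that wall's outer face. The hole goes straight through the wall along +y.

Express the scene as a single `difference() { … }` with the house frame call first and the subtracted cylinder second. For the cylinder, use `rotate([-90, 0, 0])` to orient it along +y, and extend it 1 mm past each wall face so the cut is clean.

difference() {
  house_frame();
  translate([1411, -1, 1234]) rotate([-90, 0, 0]) cylinder(h = 181, r = 436);
}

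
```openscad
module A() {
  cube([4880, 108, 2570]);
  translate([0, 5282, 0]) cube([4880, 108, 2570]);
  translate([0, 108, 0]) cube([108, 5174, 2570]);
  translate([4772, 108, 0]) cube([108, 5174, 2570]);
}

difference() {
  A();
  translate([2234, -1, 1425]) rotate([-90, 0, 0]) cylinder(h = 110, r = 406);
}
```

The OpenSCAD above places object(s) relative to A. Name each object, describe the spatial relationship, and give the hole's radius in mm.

The subtracted cylinder has r = 406 mm.

A is a house frame. The house frame has a circular hole through its front wall. The hole's radius is 406 mm.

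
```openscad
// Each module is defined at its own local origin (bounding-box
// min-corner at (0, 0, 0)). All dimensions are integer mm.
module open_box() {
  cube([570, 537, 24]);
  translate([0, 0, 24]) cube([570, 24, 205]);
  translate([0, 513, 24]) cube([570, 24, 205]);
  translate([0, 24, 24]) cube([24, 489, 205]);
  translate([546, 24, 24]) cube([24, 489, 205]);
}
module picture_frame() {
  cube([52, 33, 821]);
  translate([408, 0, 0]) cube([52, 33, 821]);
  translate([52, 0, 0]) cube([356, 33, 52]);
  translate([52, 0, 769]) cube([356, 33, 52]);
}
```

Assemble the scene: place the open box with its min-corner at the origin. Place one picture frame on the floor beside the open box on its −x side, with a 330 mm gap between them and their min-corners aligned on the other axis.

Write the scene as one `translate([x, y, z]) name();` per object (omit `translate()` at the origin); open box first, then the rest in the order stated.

open_box();
translate([-790, 0, 0]) picture_frame();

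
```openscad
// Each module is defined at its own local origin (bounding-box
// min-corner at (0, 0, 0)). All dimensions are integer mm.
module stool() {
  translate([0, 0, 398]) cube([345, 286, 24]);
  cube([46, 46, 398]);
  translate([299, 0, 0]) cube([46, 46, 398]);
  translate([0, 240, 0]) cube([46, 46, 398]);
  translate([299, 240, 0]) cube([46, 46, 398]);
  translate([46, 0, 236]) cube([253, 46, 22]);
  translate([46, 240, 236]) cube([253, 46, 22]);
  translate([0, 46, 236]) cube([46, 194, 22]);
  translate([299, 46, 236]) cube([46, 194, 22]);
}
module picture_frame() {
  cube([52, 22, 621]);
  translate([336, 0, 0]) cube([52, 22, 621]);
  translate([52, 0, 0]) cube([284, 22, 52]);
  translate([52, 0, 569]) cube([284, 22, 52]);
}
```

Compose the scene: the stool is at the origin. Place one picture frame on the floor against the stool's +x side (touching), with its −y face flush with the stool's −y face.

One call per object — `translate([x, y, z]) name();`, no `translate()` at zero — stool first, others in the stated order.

stool();
translate([345, 0, 0]) picture_frame();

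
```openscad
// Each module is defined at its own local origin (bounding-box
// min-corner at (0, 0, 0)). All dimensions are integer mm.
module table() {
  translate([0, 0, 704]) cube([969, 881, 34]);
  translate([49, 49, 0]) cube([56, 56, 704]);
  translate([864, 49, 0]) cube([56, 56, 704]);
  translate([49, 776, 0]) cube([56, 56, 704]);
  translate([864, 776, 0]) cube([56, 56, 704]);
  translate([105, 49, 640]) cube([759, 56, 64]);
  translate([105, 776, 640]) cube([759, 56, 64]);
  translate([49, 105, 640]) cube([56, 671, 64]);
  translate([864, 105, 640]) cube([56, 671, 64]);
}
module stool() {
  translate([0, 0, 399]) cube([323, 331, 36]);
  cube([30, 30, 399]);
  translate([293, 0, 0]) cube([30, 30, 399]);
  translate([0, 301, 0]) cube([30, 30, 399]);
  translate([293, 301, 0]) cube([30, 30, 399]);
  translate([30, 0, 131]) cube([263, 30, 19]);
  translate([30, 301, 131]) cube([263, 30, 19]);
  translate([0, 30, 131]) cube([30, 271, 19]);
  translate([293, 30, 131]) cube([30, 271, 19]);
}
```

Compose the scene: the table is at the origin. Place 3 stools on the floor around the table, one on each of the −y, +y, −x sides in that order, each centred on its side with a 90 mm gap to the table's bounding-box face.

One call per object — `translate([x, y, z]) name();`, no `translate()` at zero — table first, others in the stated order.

table();
translate([323, -421, 0]) stool();
translate([323, 971, 0]) stool();
translate([-413, 275, 0]) stool();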